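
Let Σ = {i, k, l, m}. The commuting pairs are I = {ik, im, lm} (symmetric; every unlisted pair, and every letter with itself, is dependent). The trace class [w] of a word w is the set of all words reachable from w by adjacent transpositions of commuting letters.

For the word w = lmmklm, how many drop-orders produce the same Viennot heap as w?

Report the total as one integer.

6

#0=l has no predecessor
#1=m has no predecessor
#2=m depends on [1:m]
#3=k depends on [0:l, 2:m]
#4=l depends on [3:k]
#5=m depends on [3:k]
sources: [0:l, 1:m]
N(rest) = Σ N(rest − s) over sources s of rest; N(one piece) = 1:
  size 1 → [4]=1  [5]=1
  size 2 → [4,5]=2
  size 3 → [3,4,5]=2
  size 4 → [0,3,4,5]=2  [2,3,4,5]=2
  first=0(l) contributes 2
  first=1(m) contributes 4
|[w]| = 6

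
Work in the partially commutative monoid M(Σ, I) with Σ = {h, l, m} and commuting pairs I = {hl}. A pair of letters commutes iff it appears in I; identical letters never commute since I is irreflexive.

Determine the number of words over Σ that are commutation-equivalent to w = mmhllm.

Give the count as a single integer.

3

0(m) covers ∅
1(m) covers 0:m
2(h) covers 1:m
3(l) covers 1:m
4(l) covers 3:l
5(m) covers 2:h, 4:l
floor of heap: 0:m
completions by unplaced set U, small U first (add the entries for U minus each lowest piece of U):
  |U|=1: {5}:1
  |U|=2: {2,5}:1  {4,5}:1
  |U|=3: {2,4,5}:2  {3,4,5}:1
  |U|=4: {2,3,4,5}:3
  start at 0(m): 3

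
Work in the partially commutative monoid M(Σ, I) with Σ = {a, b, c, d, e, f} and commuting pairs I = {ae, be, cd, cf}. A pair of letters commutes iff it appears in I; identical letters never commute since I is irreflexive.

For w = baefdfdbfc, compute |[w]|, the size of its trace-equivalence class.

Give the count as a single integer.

6

drop 0:b onto floor
drop 1:a onto {0:b}
drop 2:e onto floor
drop 3:f onto {1:a, 2:e}
drop 4:d onto {3:f}
drop 5:f onto {4:d}
drop 6:d onto {5:f}
drop 7:b onto {6:d}
drop 8:f onto {7:b}
drop 9:c onto {7:b}
ground layer = {0:b, 2:e}
drop-orders for the pieces not yet dropped (sum over which currently-grounded one goes next):
  1 to go: {8} 1  {9} 1
  2 to go: {8,9} 2
  3 to go: {7,8,9} 2
  4 to go: {6,7,8,9} 2
  5 to go: {5,6,7,8,9} 2
  6 to go: {4,5,6,7,8,9} 2
  7 to go: {3,4,5,6,7,8,9} 2
  8 to go: {1,3,4,5,6,7,8,9} 2  {2,3,4,5,6,7,8,9} 2
  if 0:b drops first: 4 orders
  if 2:e drops first: 2 orders
heap linearizations: 6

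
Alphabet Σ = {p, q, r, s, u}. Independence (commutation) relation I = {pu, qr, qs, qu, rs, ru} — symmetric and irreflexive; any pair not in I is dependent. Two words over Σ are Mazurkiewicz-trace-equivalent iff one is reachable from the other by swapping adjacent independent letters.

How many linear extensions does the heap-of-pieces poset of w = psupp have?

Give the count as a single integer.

3

#0=p has no predecessor
#1=s depends on [0:p]
#2=u depends on [1:s]
#3=p depends on [1:s]
#4=p depends on [3:p]
sources: [0:p]
N(rest) = Σ N(rest − s) over sources s of rest; N(one piece) = 1:
  size 1 → [2]=1  [4]=1
  size 2 → [2,4]=2  [3,4]=1
  size 3 → [2,3,4]=3
  first=0(p) contributes 3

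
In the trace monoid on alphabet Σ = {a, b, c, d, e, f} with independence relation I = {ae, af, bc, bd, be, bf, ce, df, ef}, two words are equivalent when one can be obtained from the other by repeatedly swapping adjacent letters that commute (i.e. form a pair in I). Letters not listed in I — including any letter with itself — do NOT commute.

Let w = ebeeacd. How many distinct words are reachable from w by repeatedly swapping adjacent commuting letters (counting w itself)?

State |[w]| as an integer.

20

0(e) covers ∅
1(b) covers ∅
2(e) covers 0:e
3(e) covers 2:e
4(a) covers 1:b
5(c) covers 4:a
6(d) covers 3:e, 5:c
floor of heap: 0:e, 1:b
completions by unplaced set U, small U first (add the entries for U minus each lowest piece of U):
  |U|=1: {6}:1
  |U|=2: {3,6}:1  {5,6}:1
  |U|=3: {2,3,6}:1  {3,5,6}:2  {4,5,6}:1
  |U|=4: {0,2,3,6}:1  {1,4,5,6}:1  {2,3,5,6}:3  {3,4,5,6}:3
  |U|=5: {0,2,3,5,6}:4  {1,3,4,5,6}:4  {2,3,4,5,6}:6
  start at 0(e): 10
  start at 1(b): 10
sum over floor = 20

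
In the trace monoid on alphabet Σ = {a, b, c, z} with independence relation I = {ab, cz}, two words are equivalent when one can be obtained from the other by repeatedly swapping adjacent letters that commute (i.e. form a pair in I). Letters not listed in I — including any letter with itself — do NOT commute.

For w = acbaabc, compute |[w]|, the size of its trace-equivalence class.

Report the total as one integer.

#0=a has no predecessor
#1=c depends on [0:a]
#2=b depends on [1:c]
#3=a depends on [1:c]
#4=a depends on [3:a]
#5=b depends on [2:b]
#6=c depends on [4:a, 5:b]
sources: [0:a]
N(rest) = Σ N(rest − s) over sources s of rest; N(one piece) = 1:
  size 1 → [6]=1
  size 2 → [4,6]=1  [5,6]=1
  size 3 → [2,5,6]=1  [3,4,6]=1  [4,5,6]=2
  size 4 → [2,4,5,6]=3  [3,4,5,6]=3
  size 5 → [2,3,4,5,6]=6
  first=0(a) contributes 6

6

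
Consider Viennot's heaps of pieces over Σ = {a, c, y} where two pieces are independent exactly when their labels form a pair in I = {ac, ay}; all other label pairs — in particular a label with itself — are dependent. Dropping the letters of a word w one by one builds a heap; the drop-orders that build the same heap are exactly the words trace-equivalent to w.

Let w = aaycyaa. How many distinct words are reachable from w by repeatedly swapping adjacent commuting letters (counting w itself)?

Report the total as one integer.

35

0(a) covers ∅
1(a) covers 0:a
2(y) covers ∅
3(c) covers 2:y
4(y) covers 3:c
5(a) covers 1:a
6(a) covers 5:a
floor of heap: 0:a, 2:y
completions by unplaced set U, small U first (add the entries for U minus each lowest piece of U):
  |U|=1: {4}:1  {6}:1
  |U|=2: {3,4}:1  {4,6}:2  {5,6}:1
  |U|=3: {1,5,6}:1  {2,3,4}:1  {3,4,6}:3  {4,5,6}:3
  |U|=4: {0,1,5,6}:1  {1,4,5,6}:4  {2,3,4,6}:4  {3,4,5,6}:6
  |U|=5: {0,1,4,5,6}:5  {1,3,4,5,6}:10  {2,3,4,5,6}:10
  start at 0(a): 20
  start at 2(y): 15
sum over floor = 35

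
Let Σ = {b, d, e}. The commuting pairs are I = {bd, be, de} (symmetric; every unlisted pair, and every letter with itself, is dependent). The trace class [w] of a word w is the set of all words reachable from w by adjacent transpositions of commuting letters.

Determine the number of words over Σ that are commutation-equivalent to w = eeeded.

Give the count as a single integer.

0(e) covers ∅
1(e) covers 0:e
2(e) covers 1:e
3(d) covers ∅
4(e) covers 2:e
5(d) covers 3:d
floor of heap: 0:e, 3:d
completions by unplaced set U, small U first (add the entries for U minus each lowest piece of U):
  |U|=1: {4}:1  {5}:1
  |U|=2: {2,4}:1  {3,5}:1  {4,5}:2
  |U|=3: {1,2,4}:1  {2,4,5}:3  {3,4,5}:3
  |U|=4: {0,1,2,4}:1  {1,2,4,5}:4  {2,3,4,5}:6
  start at 0(e): 10
  start at 3(d): 5
sum over floor = 15

15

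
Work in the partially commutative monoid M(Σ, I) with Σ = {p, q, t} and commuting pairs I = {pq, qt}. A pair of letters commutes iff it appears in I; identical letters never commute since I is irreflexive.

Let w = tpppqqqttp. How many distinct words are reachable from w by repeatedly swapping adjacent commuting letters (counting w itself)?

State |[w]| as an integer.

120

drop 0:t onto floor
drop 1:p onto {0:t}
drop 2:p onto {1:p}
drop 3:p onto {2:p}
drop 4:q onto floor
drop 5:q onto {4:q}
drop 6:q onto {5:q}
drop 7:t onto {3:p}
drop 8:t onto {7:t}
drop 9:p onto {8:t}
ground layer = {0:t, 4:q}
drop-orders for the pieces not yet dropped (sum over which currently-grounded one goes next):
  1 to go: {6} 1  {9} 1
  2 to go: {5,6} 1  {6,9} 2  {8,9} 1
  3 to go: {4,5,6} 1  {5,6,9} 3  {6,8,9} 3  {7,8,9} 1
  4 to go: {3,7,8,9} 1  {4,5,6,9} 4  {5,6,8,9} 6  {6,7,8,9} 4
  5 to go: {2,3,7,8,9} 1  {3,6,7,8,9} 5  {4,5,6,8,9} 10  {5,6,7,8,9} 10
  6 to go: {1,2,3,7,8,9} 1  {2,3,6,7,8,9} 6  {3,5,6,7,8,9} 15  {4,5,6,7,8,9} 20
  7 to go: {0,1,2,3,7,8,9} 1  {1,2,3,6,7,8,9} 7  {2,3,5,6,7,8,9} 21  {3,4,5,6,7,8,9} 35
  8 to go: {0,1,2,3,6,7,8,9} 8  {1,2,3,5,6,7,8,9} 28  {2,3,4,5,6,7,8,9} 56
  if 0:t drops first: 84 orders
  if 4:q drops first: 36 orders
heap linearizations: 120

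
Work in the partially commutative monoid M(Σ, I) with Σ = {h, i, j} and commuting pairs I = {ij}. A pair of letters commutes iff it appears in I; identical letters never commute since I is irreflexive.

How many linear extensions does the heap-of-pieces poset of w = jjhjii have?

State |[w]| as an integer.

0(j) covers ∅
1(j) covers 0:j
2(h) covers 1:j
3(j) covers 2:h
4(i) covers 2:h
5(i) covers 4:i
floor of heap: 0:j
completions by unplaced set U, small U first (add the entries for U minus each lowest piece of U):
  |U|=1: {3}:1  {5}:1
  |U|=2: {3,5}:2  {4,5}:1
  |U|=3: {3,4,5}:3
  |U|=4: {2,3,4,5}:3
  start at 0(j): 3

3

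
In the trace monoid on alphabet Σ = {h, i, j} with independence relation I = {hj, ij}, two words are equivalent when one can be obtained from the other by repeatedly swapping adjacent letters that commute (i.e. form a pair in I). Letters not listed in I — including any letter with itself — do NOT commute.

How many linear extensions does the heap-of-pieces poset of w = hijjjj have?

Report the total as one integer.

15

piece 0:h — minimal
piece 1:i rests on {0:h}
piece 2:j — minimal
piece 3:j rests on {2:j}
piece 4:j rests on {3:j}
piece 5:j rests on {4:j}
minimal pieces: {0:h, 2:j}
ways to finish when only these pieces remain (= sum over removing one remaining piece with nothing left below it):
  1 left: {1}→1  {5}→1
  2 left: {0,1}→1  {1,5}→2  {4,5}→1
  3 left: {0,1,5}→3  {1,4,5}→3  {3,4,5}→1
  4 left: {0,1,4,5}→6  {1,3,4,5}→4  {2,3,4,5}→1
  placing 0:h first → 5 extensions
  placing 2:j first → 10 extensions
total linear extensions = 15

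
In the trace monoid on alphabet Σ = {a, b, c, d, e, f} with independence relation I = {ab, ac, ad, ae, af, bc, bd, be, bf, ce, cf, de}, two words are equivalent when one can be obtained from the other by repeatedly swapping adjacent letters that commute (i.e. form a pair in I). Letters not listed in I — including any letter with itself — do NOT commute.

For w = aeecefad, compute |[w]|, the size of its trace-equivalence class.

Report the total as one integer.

#0=a has no predecessor
#1=e has no predecessor
#2=e depends on [1:e]
#3=c has no predecessor
#4=e depends on [2:e]
#5=f depends on [4:e]
#6=a depends on [0:a]
#7=d depends on [3:c, 5:f]
sources: [0:a, 1:e, 3:c]
N(rest) = Σ N(rest − s) over sources s of rest; N(one piece) = 1:
  size 1 → [6]=1  [7]=1
  size 2 → [0,6]=1  [3,7]=1  [5,7]=1  [6,7]=2
  size 3 → [0,6,7]=3  [3,5,7]=2  [3,6,7]=3  [4,5,7]=1  [5,6,7]=3
  size 4 → [0,3,6,7]=6  [0,5,6,7]=6  [2,4,5,7]=1  [3,4,5,7]=3  [3,5,6,7]=8  [4,5,6,7]=4
  size 5 → [0,3,5,6,7]=20  [0,4,5,6,7]=10  [1,2,4,5,7]=1  [2,3,4,5,7]=4  [2,4,5,6,7]=5  [3,4,5,6,7]=15
  size 6 → [0,2,4,5,6,7]=15  [0,3,4,5,6,7]=45  [1,2,3,4,5,7]=5  [1,2,4,5,6,7]=6  [2,3,4,5,6,7]=24
  first=0(a) contributes 35
  first=1(e) contributes 84
  first=3(c) contributes 21
|[w]| = 140

140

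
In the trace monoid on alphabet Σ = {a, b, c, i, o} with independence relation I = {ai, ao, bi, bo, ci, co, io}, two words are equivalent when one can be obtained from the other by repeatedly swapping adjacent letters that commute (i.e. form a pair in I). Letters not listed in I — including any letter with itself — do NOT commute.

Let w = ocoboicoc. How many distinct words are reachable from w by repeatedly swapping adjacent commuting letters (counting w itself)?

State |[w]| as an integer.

drop 0:o onto floor
drop 1:c onto floor
drop 2:o onto {0:o}
drop 3:b onto {1:c}
drop 4:o onto {2:o}
drop 5:i onto floor
drop 6:c onto {3:b}
drop 7:o onto {4:o}
drop 8:c onto {6:c}
ground layer = {0:o, 1:c, 5:i}
drop-orders for the pieces not yet dropped (sum over which currently-grounded one goes next):
  1 to go: {5} 1  {7} 1  {8} 1
  2 to go: {4,7} 1  {5,7} 2  {5,8} 2  {6,8} 1  {7,8} 2
  3 to go: {2,4,7} 1  {3,6,8} 1  {4,5,7} 3  {4,7,8} 3  {5,6,8} 3  {5,7,8} 6  {6,7,8} 3
  4 to go: {0,2,4,7} 1  {1,3,6,8} 1  {2,4,5,7} 4  {2,4,7,8} 4  {3,5,6,8} 4  {3,6,7,8} 4  {4,5,7,8} 12  {4,6,7,8} 6  {5,6,7,8} 12
  5 to go: {0,2,4,5,7} 5  {0,2,4,7,8} 5  {1,3,5,6,8} 5  {1,3,6,7,8} 5  {2,4,5,7,8} 20  {2,4,6,7,8} 10  {3,4,6,7,8} 10  {3,5,6,7,8} 20  {4,5,6,7,8} 30
  6 to go: {0,2,4,5,7,8} 30  {0,2,4,6,7,8} 15  {1,3,4,6,7,8} 15  {1,3,5,6,7,8} 30  {2,3,4,6,7,8} 20  {2,4,5,6,7,8} 60  {3,4,5,6,7,8} 60
  7 to go: {0,2,3,4,6,7,8} 35  {0,2,4,5,6,7,8} 105  {1,2,3,4,6,7,8} 35  {1,3,4,5,6,7,8} 105  {2,3,4,5,6,7,8} 140
  if 0:o drops first: 280 orders
  if 1:c drops first: 280 orders
  if 5:i drops first: 70 orders
heap linearizations: 630

630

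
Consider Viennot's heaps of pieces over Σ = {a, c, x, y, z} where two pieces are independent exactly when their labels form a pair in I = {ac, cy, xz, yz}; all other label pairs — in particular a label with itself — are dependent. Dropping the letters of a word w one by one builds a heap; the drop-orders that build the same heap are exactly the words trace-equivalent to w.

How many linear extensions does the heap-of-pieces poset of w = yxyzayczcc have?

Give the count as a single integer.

48

0(y) covers ∅
1(x) covers 0:y
2(y) covers 1:x
3(z) covers ∅
4(a) covers 2:y, 3:z
5(y) covers 4:a
6(c) covers 1:x, 3:z
7(z) covers 4:a, 6:c
8(c) covers 7:z
9(c) covers 8:c
floor of heap: 0:y, 3:z
completions by unplaced set U, small U first (add the entries for U minus each lowest piece of U):
  |U|=1: {5}:1  {9}:1
  |U|=2: {5,9}:2  {8,9}:1
  |U|=3: {5,8,9}:3  {7,8,9}:1
  |U|=4: {5,7,8,9}:4  {6,7,8,9}:1
  |U|=5: {4,5,7,8,9}:4  {5,6,7,8,9}:5
  |U|=6: {2,4,5,7,8,9}:4  {4,5,6,7,8,9}:9
  |U|=7: {2,4,5,6,7,8,9}:13  {3,4,5,6,7,8,9}:9
  |U|=8: {1,2,4,5,6,7,8,9}:13  {2,3,4,5,6,7,8,9}:22
  start at 0(y): 35
  start at 3(z): 13
sum over floor = 48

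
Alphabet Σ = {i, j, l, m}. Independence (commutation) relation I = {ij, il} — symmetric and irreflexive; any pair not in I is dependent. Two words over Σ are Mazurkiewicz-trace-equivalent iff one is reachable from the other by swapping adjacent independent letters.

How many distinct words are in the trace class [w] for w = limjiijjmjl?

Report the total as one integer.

piece 0:l — minimal
piece 1:i — minimal
piece 2:m rests on {0:l, 1:i}
piece 3:j rests on {2:m}
piece 4:i rests on {2:m}
piece 5:i rests on {4:i}
piece 6:j rests on {3:j}
piece 7:j rests on {6:j}
piece 8:m rests on {5:i, 7:j}
piece 9:j rests on {8:m}
piece 10:l rests on {9:j}
minimal pieces: {0:l, 1:i}
ways to finish when only these pieces remain (= sum over removing one remaining piece with nothing left below it):
  1 left: {10}→1
  2 left: {9,10}→1
  3 left: {8,9,10}→1
  4 left: {5,8,9,10}→1  {7,8,9,10}→1
  5 left: {4,5,8,9,10}→1  {5,7,8,9,10}→2  {6,7,8,9,10}→1
  6 left: {3,6,7,8,9,10}→1  {4,5,7,8,9,10}→3  {5,6,7,8,9,10}→3
  7 left: {3,5,6,7,8,9,10}→4  {4,5,6,7,8,9,10}→6
  8 left: {3,4,5,6,7,8,9,10}→10
  9 left: {2,3,4,5,6,7,8,9,10}→10
  placing 0:l first → 10 extensions
  placing 1:i first → 10 extensions
total linear extensions = 20

20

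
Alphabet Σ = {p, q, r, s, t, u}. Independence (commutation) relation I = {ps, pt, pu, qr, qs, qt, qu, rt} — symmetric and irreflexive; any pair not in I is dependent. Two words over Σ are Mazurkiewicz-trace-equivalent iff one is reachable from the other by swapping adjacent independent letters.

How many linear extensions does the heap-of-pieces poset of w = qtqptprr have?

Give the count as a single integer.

28

0(q) covers ∅
1(t) covers ∅
2(q) covers 0:q
3(p) covers 2:q
4(t) covers 1:t
5(p) covers 3:p
6(r) covers 5:p
7(r) covers 6:r
floor of heap: 0:q, 1:t
completions by unplaced set U, small U first (add the entries for U minus each lowest piece of U):
  |U|=1: {4}:1  {7}:1
  |U|=2: {1,4}:1  {4,7}:2  {6,7}:1
  |U|=3: {1,4,7}:3  {4,6,7}:3  {5,6,7}:1
  |U|=4: {1,4,6,7}:6  {3,5,6,7}:1  {4,5,6,7}:4
  |U|=5: {1,4,5,6,7}:10  {2,3,5,6,7}:1  {3,4,5,6,7}:5
  |U|=6: {0,2,3,5,6,7}:1  {1,3,4,5,6,7}:15  {2,3,4,5,6,7}:6
  start at 0(q): 21
  start at 1(t): 7
sum over floor = 28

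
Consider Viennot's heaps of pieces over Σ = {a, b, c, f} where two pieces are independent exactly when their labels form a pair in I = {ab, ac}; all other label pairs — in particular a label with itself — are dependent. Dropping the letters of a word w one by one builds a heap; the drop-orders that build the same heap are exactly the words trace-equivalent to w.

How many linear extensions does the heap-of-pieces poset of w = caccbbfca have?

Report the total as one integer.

piece 0:c — minimal
piece 1:a — minimal
piece 2:c rests on {0:c}
piece 3:c rests on {2:c}
piece 4:b rests on {3:c}
piece 5:b rests on {4:b}
piece 6:f rests on {1:a, 5:b}
piece 7:c rests on {6:f}
piece 8:a rests on {6:f}
minimal pieces: {0:c, 1:a}
ways to finish when only these pieces remain (= sum over removing one remaining piece with nothing left below it):
  1 left: {7}→1  {8}→1
  2 left: {7,8}→2
  3 left: {6,7,8}→2
  4 left: {1,6,7,8}→2  {5,6,7,8}→2
  5 left: {1,5,6,7,8}→4  {4,5,6,7,8}→2
  6 left: {1,4,5,6,7,8}→6  {3,4,5,6,7,8}→2
  7 left: {1,3,4,5,6,7,8}→8  {2,3,4,5,6,7,8}→2
  placing 0:c first → 10 extensions
  placing 1:a first → 2 extensions
total linear extensions = 12

12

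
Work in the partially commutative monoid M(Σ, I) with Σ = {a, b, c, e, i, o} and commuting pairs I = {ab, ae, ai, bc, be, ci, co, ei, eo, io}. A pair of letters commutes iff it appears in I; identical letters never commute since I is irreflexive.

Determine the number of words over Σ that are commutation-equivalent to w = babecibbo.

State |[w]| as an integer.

0(b) covers ∅
1(a) covers ∅
2(b) covers 0:b
3(e) covers ∅
4(c) covers 1:a, 3:e
5(i) covers 2:b
6(b) covers 5:i
7(b) covers 6:b
8(o) covers 1:a, 7:b
floor of heap: 0:b, 1:a, 3:e
completions by unplaced set U, small U first (add the entries for U minus each lowest piece of U):
  |U|=1: {4}:1  {8}:1
  |U|=2: {3,4}:1  {4,8}:2  {7,8}:1
  |U|=3: {1,4,8}:2  {3,4,8}:3  {4,7,8}:3  {6,7,8}:1
  |U|=4: {1,3,4,8}:5  {1,4,7,8}:5  {3,4,7,8}:6  {4,6,7,8}:4  {5,6,7,8}:1
  |U|=5: {1,3,4,7,8}:16  {1,4,6,7,8}:9  {2,5,6,7,8}:1  {3,4,6,7,8}:10  {4,5,6,7,8}:5
  |U|=6: {0,2,5,6,7,8}:1  {1,3,4,6,7,8}:35  {1,4,5,6,7,8}:14  {2,4,5,6,7,8}:6  {3,4,5,6,7,8}:15
  |U|=7: {0,2,4,5,6,7,8}:7  {1,2,4,5,6,7,8}:20  {1,3,4,5,6,7,8}:64  {2,3,4,5,6,7,8}:21
  start at 0(b): 105
  start at 1(a): 28
  start at 3(e): 27
sum over floor = 160

160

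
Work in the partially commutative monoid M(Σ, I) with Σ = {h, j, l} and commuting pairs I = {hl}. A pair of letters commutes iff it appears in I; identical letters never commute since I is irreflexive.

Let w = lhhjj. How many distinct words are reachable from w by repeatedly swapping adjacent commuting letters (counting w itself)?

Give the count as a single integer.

#0=l has no predecessor
#1=h has no predecessor
#2=h depends on [1:h]
#3=j depends on [0:l, 2:h]
#4=j depends on [3:j]
sources: [0:l, 1:h]
N(rest) = Σ N(rest − s) over sources s of rest; N(one piece) = 1:
  size 1 → [4]=1
  size 2 → [3,4]=1
  size 3 → [0,3,4]=1  [2,3,4]=1
  first=0(l) contributes 1
  first=1(h) contributes 2
|[w]| = 3

3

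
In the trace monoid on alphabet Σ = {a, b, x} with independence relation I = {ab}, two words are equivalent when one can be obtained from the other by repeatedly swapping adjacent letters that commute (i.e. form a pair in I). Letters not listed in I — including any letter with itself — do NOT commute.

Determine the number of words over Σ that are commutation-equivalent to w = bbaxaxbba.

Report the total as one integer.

drop 0:b onto floor
drop 1:b onto {0:b}
drop 2:a onto floor
drop 3:x onto {1:b, 2:a}
drop 4:a onto {3:x}
drop 5:x onto {4:a}
drop 6:b onto {5:x}
drop 7:b onto {6:b}
drop 8:a onto {5:x}
ground layer = {0:b, 2:a}
drop-orders for the pieces not yet dropped (sum over which currently-grounded one goes next):
  1 to go: {7} 1  {8} 1
  2 to go: {6,7} 1  {7,8} 2
  3 to go: {6,7,8} 3
  4 to go: {5,6,7,8} 3
  5 to go: {4,5,6,7,8} 3
  6 to go: {3,4,5,6,7,8} 3
  7 to go: {1,3,4,5,6,7,8} 3  {2,3,4,5,6,7,8} 3
  if 0:b drops first: 6 orders
  if 2:a drops first: 3 orders
heap linearizations: 9

9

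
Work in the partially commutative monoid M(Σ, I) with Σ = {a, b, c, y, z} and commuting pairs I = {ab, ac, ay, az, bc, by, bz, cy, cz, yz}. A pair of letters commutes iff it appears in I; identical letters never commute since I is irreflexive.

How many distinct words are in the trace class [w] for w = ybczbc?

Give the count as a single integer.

#0=y has no predecessor
#1=b has no predecessor
#2=c has no predecessor
#3=z has no predecessor
#4=b depends on [1:b]
#5=c depends on [2:c]
sources: [0:y, 1:b, 2:c, 3:z]
N(rest) = Σ N(rest − s) over sources s of rest; N(one piece) = 1:
  size 1 → [0]=1  [3]=1  [4]=1  [5]=1
  size 2 → [0,3]=2  [0,4]=2  [0,5]=2  [1,4]=1  [2,5]=1  [3,4]=2  [3,5]=2  [4,5]=2
  size 3 → [0,1,4]=3  [0,2,5]=3  [0,3,4]=6  [0,3,5]=6  [0,4,5]=6  [1,3,4]=3  [1,4,5]=3  [2,3,5]=3  [2,4,5]=3  [3,4,5]=6
  size 4 → [0,1,3,4]=12  [0,1,4,5]=12  [0,2,3,5]=12  [0,2,4,5]=12  [0,3,4,5]=24  [1,2,4,5]=6  [1,3,4,5]=12  [2,3,4,5]=12
  first=0(y) contributes 30
  first=1(b) contributes 60
  first=2(c) contributes 60
  first=3(z) contributes 30
|[w]| = 180

180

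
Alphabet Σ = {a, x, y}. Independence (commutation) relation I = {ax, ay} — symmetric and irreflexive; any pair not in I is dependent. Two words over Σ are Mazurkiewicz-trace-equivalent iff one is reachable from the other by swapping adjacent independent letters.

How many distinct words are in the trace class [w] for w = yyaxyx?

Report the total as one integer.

piece 0:y — minimal
piece 1:y rests on {0:y}
piece 2:a — minimal
piece 3:x rests on {1:y}
piece 4:y rests on {3:x}
piece 5:x rests on {4:y}
minimal pieces: {0:y, 2:a}
ways to finish when only these pieces remain (= sum over removing one remaining piece with nothing left below it):
  1 left: {2}→1  {5}→1
  2 left: {2,5}→2  {4,5}→1
  3 left: {2,4,5}→3  {3,4,5}→1
  4 left: {1,3,4,5}→1  {2,3,4,5}→4
  placing 0:y first → 5 extensions
  placing 2:a first → 1 extensions
total linear extensions = 6

6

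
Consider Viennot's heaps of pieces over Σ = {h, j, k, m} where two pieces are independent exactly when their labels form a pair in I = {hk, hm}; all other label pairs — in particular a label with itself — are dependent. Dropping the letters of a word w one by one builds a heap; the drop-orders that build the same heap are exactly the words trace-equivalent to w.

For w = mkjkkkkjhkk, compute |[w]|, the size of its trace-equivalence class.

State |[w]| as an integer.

3

#0=m has no predecessor
#1=k depends on [0:m]
#2=j depends on [1:k]
#3=k depends on [2:j]
#4=k depends on [3:k]
#5=k depends on [4:k]
#6=k depends on [5:k]
#7=j depends on [6:k]
#8=h depends on [7:j]
#9=k depends on [7:j]
#10=k depends on [9:k]
sources: [0:m]
N(rest) = Σ N(rest − s) over sources s of rest; N(one piece) = 1:
  size 1 → [8]=1  [10]=1
  size 2 → [8,10]=2  [9,10]=1
  size 3 → [8,9,10]=3
  size 4 → [7,8,9,10]=3
  size 5 → [6,7,8,9,10]=3
  size 6 → [5,6,7,8,9,10]=3
  size 7 → [4,5,6,7,8,9,10]=3
  size 8 → [3,4,5,6,7,8,9,10]=3
  size 9 → [2,3,4,5,6,7,8,9,10]=3
  first=0(m) contributes 3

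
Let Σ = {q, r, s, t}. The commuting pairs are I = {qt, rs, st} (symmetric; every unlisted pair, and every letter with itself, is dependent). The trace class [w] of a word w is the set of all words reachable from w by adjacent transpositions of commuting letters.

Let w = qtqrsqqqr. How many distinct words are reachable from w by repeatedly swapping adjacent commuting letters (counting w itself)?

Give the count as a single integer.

7

drop 0:q onto floor
drop 1:t onto floor
drop 2:q onto {0:q}
drop 3:r onto {1:t, 2:q}
drop 4:s onto {2:q}
drop 5:q onto {3:r, 4:s}
drop 6:q onto {5:q}
drop 7:q onto {6:q}
drop 8:r onto {7:q}
ground layer = {0:q, 1:t}
drop-orders for the pieces not yet dropped (sum over which currently-grounded one goes next):
  1 to go: {8} 1
  2 to go: {7,8} 1
  3 to go: {6,7,8} 1
  4 to go: {5,6,7,8} 1
  5 to go: {3,5,6,7,8} 1  {4,5,6,7,8} 1
  6 to go: {1,3,5,6,7,8} 1  {3,4,5,6,7,8} 2
  7 to go: {1,3,4,5,6,7,8} 3  {2,3,4,5,6,7,8} 2
  if 0:q drops first: 5 orders
  if 1:t drops first: 2 orders
heap linearizations: 7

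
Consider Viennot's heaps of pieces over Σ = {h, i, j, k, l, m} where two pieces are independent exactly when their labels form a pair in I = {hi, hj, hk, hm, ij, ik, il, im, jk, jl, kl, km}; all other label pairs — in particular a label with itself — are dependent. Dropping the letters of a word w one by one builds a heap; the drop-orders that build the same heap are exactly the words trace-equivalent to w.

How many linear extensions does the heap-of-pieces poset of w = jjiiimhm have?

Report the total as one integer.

280

#0=j has no predecessor
#1=j depends on [0:j]
#2=i has no predecessor
#3=i depends on [2:i]
#4=i depends on [3:i]
#5=m depends on [1:j]
#6=h has no predecessor
#7=m depends on [5:m]
sources: [0:j, 2:i, 6:h]
N(rest) = Σ N(rest − s) over sources s of rest; N(one piece) = 1:
  size 1 → [4]=1  [6]=1  [7]=1
  size 2 → [3,4]=1  [4,6]=2  [4,7]=2  [5,7]=1  [6,7]=2
  size 3 → [1,5,7]=1  [2,3,4]=1  [3,4,6]=3  [3,4,7]=3  [4,5,7]=3  [4,6,7]=6  [5,6,7]=3
  size 4 → [0,1,5,7]=1  [1,4,5,7]=4  [1,5,6,7]=4  [2,3,4,6]=4  [2,3,4,7]=4  [3,4,5,7]=6  [3,4,6,7]=12  [4,5,6,7]=12
  size 5 → [0,1,4,5,7]=5  [0,1,5,6,7]=5  [1,3,4,5,7]=10  [1,4,5,6,7]=20  [2,3,4,5,7]=10  [2,3,4,6,7]=20  [3,4,5,6,7]=30
  size 6 → [0,1,3,4,5,7]=15  [0,1,4,5,6,7]=30  [1,2,3,4,5,7]=20  [1,3,4,5,6,7]=60  [2,3,4,5,6,7]=60
  first=0(j) contributes 140
  first=2(i) contributes 105
  first=6(h) contributes 35
|[w]| = 280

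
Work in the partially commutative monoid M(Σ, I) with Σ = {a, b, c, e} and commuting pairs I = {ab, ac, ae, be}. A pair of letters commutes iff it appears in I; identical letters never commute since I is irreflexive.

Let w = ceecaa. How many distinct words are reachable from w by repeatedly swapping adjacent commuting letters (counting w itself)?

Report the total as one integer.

#0=c has no predecessor
#1=e depends on [0:c]
#2=e depends on [1:e]
#3=c depends on [2:e]
#4=a has no predecessor
#5=a depends on [4:a]
sources: [0:c, 4:a]
N(rest) = Σ N(rest − s) over sources s of rest; N(one piece) = 1:
  size 1 → [3]=1  [5]=1
  size 2 → [2,3]=1  [3,5]=2  [4,5]=1
  size 3 → [1,2,3]=1  [2,3,5]=3  [3,4,5]=3
  size 4 → [0,1,2,3]=1  [1,2,3,5]=4  [2,3,4,5]=6
  first=0(c) contributes 10
  first=4(a) contributes 5
|[w]| = 15

15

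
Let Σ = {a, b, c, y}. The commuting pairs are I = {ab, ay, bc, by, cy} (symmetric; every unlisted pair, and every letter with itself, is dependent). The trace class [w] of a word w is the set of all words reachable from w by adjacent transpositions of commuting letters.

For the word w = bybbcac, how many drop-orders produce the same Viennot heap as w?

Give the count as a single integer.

140

piece 0:b — minimal
piece 1:y — minimal
piece 2:b rests on {0:b}
piece 3:b rests on {2:b}
piece 4:c — minimal
piece 5:a rests on {4:c}
piece 6:c rests on {5:a}
minimal pieces: {0:b, 1:y, 4:c}
ways to finish when only these pieces remain (= sum over removing one remaining piece with nothing left below it):
  1 left: {1}→1  {3}→1  {6}→1
  2 left: {1,3}→2  {1,6}→2  {2,3}→1  {3,6}→2  {5,6}→1
  3 left: {0,2,3}→1  {1,2,3}→3  {1,3,6}→6  {1,5,6}→3  {2,3,6}→3  {3,5,6}→3  {4,5,6}→1
  4 left: {0,1,2,3}→4  {0,2,3,6}→4  {1,2,3,6}→12  {1,3,5,6}→12  {1,4,5,6}→4  {2,3,5,6}→6  {3,4,5,6}→4
  5 left: {0,1,2,3,6}→20  {0,2,3,5,6}→10  {1,2,3,5,6}→30  {1,3,4,5,6}→20  {2,3,4,5,6}→10
  placing 0:b first → 60 extensions
  placing 1:y first → 20 extensions
  placing 4:c first → 60 extensions
total linear extensions = 140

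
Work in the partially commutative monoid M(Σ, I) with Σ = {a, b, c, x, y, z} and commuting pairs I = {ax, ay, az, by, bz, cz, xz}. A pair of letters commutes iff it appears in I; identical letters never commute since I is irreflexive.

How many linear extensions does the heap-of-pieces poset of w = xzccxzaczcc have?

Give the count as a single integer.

piece 0:x — minimal
piece 1:z — minimal
piece 2:c rests on {0:x}
piece 3:c rests on {2:c}
piece 4:x rests on {3:c}
piece 5:z rests on {1:z}
piece 6:a rests on {3:c}
piece 7:c rests on {4:x, 6:a}
piece 8:z rests on {5:z}
piece 9:c rests on {7:c}
piece 10:c rests on {9:c}
minimal pieces: {0:x, 1:z}
ways to finish when only these pieces remain (= sum over removing one remaining piece with nothing left below it):
  1 left: {8}→1  {10}→1
  2 left: {5,8}→1  {8,10}→2  {9,10}→1
  3 left: {1,5,8}→1  {5,8,10}→3  {7,9,10}→1  {8,9,10}→3
  4 left: {1,5,8,10}→4  {4,7,9,10}→1  {5,8,9,10}→6  {6,7,9,10}→1  {7,8,9,10}→4
  5 left: {1,5,8,9,10}→10  {4,6,7,9,10}→2  {4,7,8,9,10}→5  {5,7,8,9,10}→10  {6,7,8,9,10}→5
  6 left: {1,5,7,8,9,10}→20  {3,4,6,7,9,10}→2  {4,5,7,8,9,10}→15  {4,6,7,8,9,10}→12  {5,6,7,8,9,10}→15
  7 left: {1,4,5,7,8,9,10}→35  {1,5,6,7,8,9,10}→35  {2,3,4,6,7,9,10}→2  {3,4,6,7,8,9,10}→14  {4,5,6,7,8,9,10}→42
  8 left: {0,2,3,4,6,7,9,10}→2  {1,4,5,6,7,8,9,10}→112  {2,3,4,6,7,8,9,10}→16  {3,4,5,6,7,8,9,10}→56
  9 left: {0,2,3,4,6,7,8,9,10}→18  {1,3,4,5,6,7,8,9,10}→168  {2,3,4,5,6,7,8,9,10}→72
  placing 0:x first → 240 extensions
  placing 1:z first → 90 extensions
total linear extensions = 330

330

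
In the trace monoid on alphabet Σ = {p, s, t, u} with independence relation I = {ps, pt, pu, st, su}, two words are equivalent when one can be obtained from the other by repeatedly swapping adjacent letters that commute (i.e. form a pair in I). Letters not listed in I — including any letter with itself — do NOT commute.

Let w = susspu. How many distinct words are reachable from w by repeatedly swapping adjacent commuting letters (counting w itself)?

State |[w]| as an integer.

#0=s has no predecessor
#1=u has no predecessor
#2=s depends on [0:s]
#3=s depends on [2:s]
#4=p has no predecessor
#5=u depends on [1:u]
sources: [0:s, 1:u, 4:p]
N(rest) = Σ N(rest − s) over sources s of rest; N(one piece) = 1:
  size 1 → [3]=1  [4]=1  [5]=1
  size 2 → [1,5]=1  [2,3]=1  [3,4]=2  [3,5]=2  [4,5]=2
  size 3 → [0,2,3]=1  [1,3,5]=3  [1,4,5]=3  [2,3,4]=3  [2,3,5]=3  [3,4,5]=6
  size 4 → [0,2,3,4]=4  [0,2,3,5]=4  [1,2,3,5]=6  [1,3,4,5]=12  [2,3,4,5]=12
  first=0(s) contributes 30
  first=1(u) contributes 20
  first=4(p) contributes 10
|[w]| = 60

60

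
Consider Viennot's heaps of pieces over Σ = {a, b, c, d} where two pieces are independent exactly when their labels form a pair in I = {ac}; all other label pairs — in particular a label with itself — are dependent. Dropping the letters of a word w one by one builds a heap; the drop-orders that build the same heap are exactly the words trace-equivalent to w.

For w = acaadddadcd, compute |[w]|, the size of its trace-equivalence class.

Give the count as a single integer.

#0=a has no predecessor
#1=c has no predecessor
#2=a depends on [0:a]
#3=a depends on [2:a]
#4=d depends on [1:c, 3:a]
#5=d depends on [4:d]
#6=d depends on [5:d]
#7=a depends on [6:d]
#8=d depends on [7:a]
#9=c depends on [8:d]
#10=d depends on [9:c]
sources: [0:a, 1:c]
N(rest) = Σ N(rest − s) over sources s of rest; N(one piece) = 1:
  size 1 → [10]=1
  size 2 → [9,10]=1
  size 3 → [8,9,10]=1
  size 4 → [7,8,9,10]=1
  size 5 → [6,7,8,9,10]=1
  size 6 → [5,6,7,8,9,10]=1
  size 7 → [4,5,6,7,8,9,10]=1
  size 8 → [1,4,5,6,7,8,9,10]=1  [3,4,5,6,7,8,9,10]=1
  size 9 → [1,3,4,5,6,7,8,9,10]=2  [2,3,4,5,6,7,8,9,10]=1
  first=0(a) contributes 3
  first=1(c) contributes 1
|[w]| = 4

4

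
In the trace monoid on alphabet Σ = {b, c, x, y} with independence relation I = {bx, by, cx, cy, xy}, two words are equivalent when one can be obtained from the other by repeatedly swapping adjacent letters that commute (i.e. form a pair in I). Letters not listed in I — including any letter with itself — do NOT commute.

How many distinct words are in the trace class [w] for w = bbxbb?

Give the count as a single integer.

drop 0:b onto floor
drop 1:b onto {0:b}
drop 2:x onto floor
drop 3:b onto {1:b}
drop 4:b onto {3:b}
ground layer = {0:b, 2:x}
drop-orders for the pieces not yet dropped (sum over which currently-grounded one goes next):
  1 to go: {2} 1  {4} 1
  2 to go: {2,4} 2  {3,4} 1
  3 to go: {1,3,4} 1  {2,3,4} 3
  if 0:b drops first: 4 orders
  if 2:x drops first: 1 orders
heap linearizations: 5

5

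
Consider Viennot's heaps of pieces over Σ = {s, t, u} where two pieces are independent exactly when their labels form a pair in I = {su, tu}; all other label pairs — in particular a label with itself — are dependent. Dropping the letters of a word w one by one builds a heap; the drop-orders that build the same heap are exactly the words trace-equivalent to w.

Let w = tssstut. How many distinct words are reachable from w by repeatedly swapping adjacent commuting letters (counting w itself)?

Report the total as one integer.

drop 0:t onto floor
drop 1:s onto {0:t}
drop 2:s onto {1:s}
drop 3:s onto {2:s}
drop 4:t onto {3:s}
drop 5:u onto floor
drop 6:t onto {4:t}
ground layer = {0:t, 5:u}
drop-orders for the pieces not yet dropped (sum over which currently-grounded one goes next):
  1 to go: {5} 1  {6} 1
  2 to go: {4,6} 1  {5,6} 2
  3 to go: {3,4,6} 1  {4,5,6} 3
  4 to go: {2,3,4,6} 1  {3,4,5,6} 4
  5 to go: {1,2,3,4,6} 1  {2,3,4,5,6} 5
  if 0:t drops first: 6 orders
  if 5:u drops first: 1 orders
heap linearizations: 7

7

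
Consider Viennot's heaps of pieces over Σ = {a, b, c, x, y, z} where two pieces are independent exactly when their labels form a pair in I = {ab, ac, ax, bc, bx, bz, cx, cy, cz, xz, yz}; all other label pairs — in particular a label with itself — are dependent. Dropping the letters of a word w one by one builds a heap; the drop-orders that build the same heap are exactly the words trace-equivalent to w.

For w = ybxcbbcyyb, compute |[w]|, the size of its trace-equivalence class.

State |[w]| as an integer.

piece 0:y — minimal
piece 1:b rests on {0:y}
piece 2:x rests on {0:y}
piece 3:c — minimal
piece 4:b rests on {1:b}
piece 5:b rests on {4:b}
piece 6:c rests on {3:c}
piece 7:y rests on {2:x, 5:b}
piece 8:y rests on {7:y}
piece 9:b rests on {8:y}
minimal pieces: {0:y, 3:c}
ways to finish when only these pieces remain (= sum over removing one remaining piece with nothing left below it):
  1 left: {6}→1  {9}→1
  2 left: {3,6}→1  {6,9}→2  {8,9}→1
  3 left: {3,6,9}→3  {6,8,9}→3  {7,8,9}→1
  4 left: {2,7,8,9}→1  {3,6,8,9}→6  {5,7,8,9}→1  {6,7,8,9}→4
  5 left: {2,5,7,8,9}→2  {2,6,7,8,9}→5  {3,6,7,8,9}→10  {4,5,7,8,9}→1  {5,6,7,8,9}→5
  6 left: {1,4,5,7,8,9}→1  {2,3,6,7,8,9}→15  {2,4,5,7,8,9}→3  {2,5,6,7,8,9}→12  {3,5,6,7,8,9}→15  {4,5,6,7,8,9}→6
  7 left: {1,2,4,5,7,8,9}→4  {1,4,5,6,7,8,9}→7  {2,3,5,6,7,8,9}→42  {2,4,5,6,7,8,9}→21  {3,4,5,6,7,8,9}→21
  8 left: {0,1,2,4,5,7,8,9}→4  {1,2,4,5,6,7,8,9}→32  {1,3,4,5,6,7,8,9}→28  {2,3,4,5,6,7,8,9}→84
  placing 0:y first → 144 extensions
  placing 3:c first → 36 extensions
total linear extensions = 180

180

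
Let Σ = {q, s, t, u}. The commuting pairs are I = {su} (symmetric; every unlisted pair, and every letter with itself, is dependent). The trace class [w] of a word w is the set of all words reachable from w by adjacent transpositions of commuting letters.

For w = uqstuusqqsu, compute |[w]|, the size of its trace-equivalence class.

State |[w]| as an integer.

6

0(u) covers ∅
1(q) covers 0:u
2(s) covers 1:q
3(t) covers 2:s
4(u) covers 3:t
5(u) covers 4:u
6(s) covers 3:t
7(q) covers 5:u, 6:s
8(q) covers 7:q
9(s) covers 8:q
10(u) covers 8:q
floor of heap: 0:u
completions by unplaced set U, small U first (add the entries for U minus each lowest piece of U):
  |U|=1: {9}:1  {10}:1
  |U|=2: {9,10}:2
  |U|=3: {8,9,10}:2
  |U|=4: {7,8,9,10}:2
  |U|=5: {5,7,8,9,10}:2  {6,7,8,9,10}:2
  |U|=6: {4,5,7,8,9,10}:2  {5,6,7,8,9,10}:4
  |U|=7: {4,5,6,7,8,9,10}:6
  |U|=8: {3,4,5,6,7,8,9,10}:6
  |U|=9: {2,3,4,5,6,7,8,9,10}:6
  start at 0(u): 6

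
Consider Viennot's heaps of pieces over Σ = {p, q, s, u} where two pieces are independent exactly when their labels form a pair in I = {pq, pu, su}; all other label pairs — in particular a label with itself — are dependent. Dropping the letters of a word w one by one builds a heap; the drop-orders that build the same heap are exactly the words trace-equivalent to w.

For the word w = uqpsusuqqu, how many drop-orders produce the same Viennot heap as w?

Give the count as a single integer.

#0=u has no predecessor
#1=q depends on [0:u]
#2=p has no predecessor
#3=s depends on [1:q, 2:p]
#4=u depends on [1:q]
#5=s depends on [3:s]
#6=u depends on [4:u]
#7=q depends on [5:s, 6:u]
#8=q depends on [7:q]
#9=u depends on [8:q]
sources: [0:u, 2:p]
N(rest) = Σ N(rest − s) over sources s of rest; N(one piece) = 1:
  size 1 → [9]=1
  size 2 → [8,9]=1
  size 3 → [7,8,9]=1
  size 4 → [5,7,8,9]=1  [6,7,8,9]=1
  size 5 → [3,5,7,8,9]=1  [4,6,7,8,9]=1  [5,6,7,8,9]=2
  size 6 → [2,3,5,7,8,9]=1  [3,5,6,7,8,9]=3  [4,5,6,7,8,9]=3
  size 7 → [2,3,5,6,7,8,9]=4  [3,4,5,6,7,8,9]=6
  size 8 → [1,3,4,5,6,7,8,9]=6  [2,3,4,5,6,7,8,9]=10
  first=0(u) contributes 16
  first=2(p) contributes 6
|[w]| = 22

22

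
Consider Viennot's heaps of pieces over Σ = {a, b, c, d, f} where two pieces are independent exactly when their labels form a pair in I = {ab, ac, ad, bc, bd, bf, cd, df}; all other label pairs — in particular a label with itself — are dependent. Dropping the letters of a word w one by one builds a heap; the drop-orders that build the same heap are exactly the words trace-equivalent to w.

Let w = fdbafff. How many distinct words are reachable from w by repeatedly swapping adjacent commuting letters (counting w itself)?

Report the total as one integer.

42

0(f) covers ∅
1(d) covers ∅
2(b) covers ∅
3(a) covers 0:f
4(f) covers 3:a
5(f) covers 4:f
6(f) covers 5:f
floor of heap: 0:f, 1:d, 2:b
completions by unplaced set U, small U first (add the entries for U minus each lowest piece of U):
  |U|=1: {1}:1  {2}:1  {6}:1
  |U|=2: {1,2}:2  {1,6}:2  {2,6}:2  {5,6}:1
  |U|=3: {1,2,6}:6  {1,5,6}:3  {2,5,6}:3  {4,5,6}:1
  |U|=4: {1,2,5,6}:12  {1,4,5,6}:4  {2,4,5,6}:4  {3,4,5,6}:1
  |U|=5: {0,3,4,5,6}:1  {1,2,4,5,6}:20  {1,3,4,5,6}:5  {2,3,4,5,6}:5
  start at 0(f): 30
  start at 1(d): 6
  start at 2(b): 6
sum over floor = 42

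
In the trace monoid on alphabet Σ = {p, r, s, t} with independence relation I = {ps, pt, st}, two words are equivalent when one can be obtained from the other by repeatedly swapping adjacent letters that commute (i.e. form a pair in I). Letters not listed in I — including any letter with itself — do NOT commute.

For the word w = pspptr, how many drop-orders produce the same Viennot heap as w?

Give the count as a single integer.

drop 0:p onto floor
drop 1:s onto floor
drop 2:p onto {0:p}
drop 3:p onto {2:p}
drop 4:t onto floor
drop 5:r onto {1:s, 3:p, 4:t}
ground layer = {0:p, 1:s, 4:t}
drop-orders for the pieces not yet dropped (sum over which currently-grounded one goes next):
  1 to go: {5} 1
  2 to go: {1,5} 1  {3,5} 1  {4,5} 1
  3 to go: {1,3,5} 2  {1,4,5} 2  {2,3,5} 1  {3,4,5} 2
  4 to go: {0,2,3,5} 1  {1,2,3,5} 3  {1,3,4,5} 6  {2,3,4,5} 3
  if 0:p drops first: 12 orders
  if 1:s drops first: 4 orders
  if 4:t drops first: 4 orders
heap linearizations: 20

20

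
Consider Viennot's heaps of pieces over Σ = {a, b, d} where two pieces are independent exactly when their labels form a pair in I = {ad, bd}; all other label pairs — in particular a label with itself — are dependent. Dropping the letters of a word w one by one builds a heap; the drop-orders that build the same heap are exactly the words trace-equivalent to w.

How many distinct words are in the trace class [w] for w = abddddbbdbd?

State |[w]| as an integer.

#0=a has no predecessor
#1=b depends on [0:a]
#2=d has no predecessor
#3=d depends on [2:d]
#4=d depends on [3:d]
#5=d depends on [4:d]
#6=b depends on [1:b]
#7=b depends on [6:b]
#8=d depends on [5:d]
#9=b depends on [7:b]
#10=d depends on [8:d]
sources: [0:a, 2:d]
N(rest) = Σ N(rest − s) over sources s of rest; N(one piece) = 1:
  size 1 → [9]=1  [10]=1
  size 2 → [7,9]=1  [8,10]=1  [9,10]=2
  size 3 → [5,8,10]=1  [6,7,9]=1  [7,9,10]=3  [8,9,10]=3
  size 4 → [1,6,7,9]=1  [4,5,8,10]=1  [5,8,9,10]=4  [6,7,9,10]=4  [7,8,9,10]=6
  size 5 → [0,1,6,7,9]=1  [1,6,7,9,10]=5  [3,4,5,8,10]=1  [4,5,8,9,10]=5  [5,7,8,9,10]=10  [6,7,8,9,10]=10
  size 6 → [0,1,6,7,9,10]=6  [1,6,7,8,9,10]=15  [2,3,4,5,8,10]=1  [3,4,5,8,9,10]=6  [4,5,7,8,9,10]=15  [5,6,7,8,9,10]=20
  size 7 → [0,1,6,7,8,9,10]=21  [1,5,6,7,8,9,10]=35  [2,3,4,5,8,9,10]=7  [3,4,5,7,8,9,10]=21  [4,5,6,7,8,9,10]=35
  size 8 → [0,1,5,6,7,8,9,10]=56  [1,4,5,6,7,8,9,10]=70  [2,3,4,5,7,8,9,10]=28  [3,4,5,6,7,8,9,10]=56
  size 9 → [0,1,4,5,6,7,8,9,10]=126  [1,3,4,5,6,7,8,9,10]=126  [2,3,4,5,6,7,8,9,10]=84
  first=0(a) contributes 210
  first=2(d) contributes 252
|[w]| = 462

462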